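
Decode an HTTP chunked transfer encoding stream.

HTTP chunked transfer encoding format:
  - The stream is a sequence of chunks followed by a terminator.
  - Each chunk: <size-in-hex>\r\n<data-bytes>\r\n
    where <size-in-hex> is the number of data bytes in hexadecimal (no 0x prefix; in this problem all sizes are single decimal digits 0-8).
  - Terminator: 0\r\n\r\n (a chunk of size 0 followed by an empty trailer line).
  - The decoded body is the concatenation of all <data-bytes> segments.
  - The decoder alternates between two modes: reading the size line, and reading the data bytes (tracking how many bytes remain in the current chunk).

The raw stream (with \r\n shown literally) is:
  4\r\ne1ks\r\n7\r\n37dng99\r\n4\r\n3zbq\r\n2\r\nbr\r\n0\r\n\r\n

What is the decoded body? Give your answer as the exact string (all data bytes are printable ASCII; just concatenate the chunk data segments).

Chunk 1: stream[0..1]='4' size=0x4=4, data at stream[3..7]='e1ks' -> body[0..4], body so far='e1ks'
Chunk 2: stream[9..10]='7' size=0x7=7, data at stream[12..19]='37dng99' -> body[4..11], body so far='e1ks37dng99'
Chunk 3: stream[21..22]='4' size=0x4=4, data at stream[24..28]='3zbq' -> body[11..15], body so far='e1ks37dng993zbq'
Chunk 4: stream[30..31]='2' size=0x2=2, data at stream[33..35]='br' -> body[15..17], body so far='e1ks37dng993zbqbr'
Chunk 5: stream[37..38]='0' size=0 (terminator). Final body='e1ks37dng993zbqbr' (17 bytes)

Answer: e1ks37dng993zbqbr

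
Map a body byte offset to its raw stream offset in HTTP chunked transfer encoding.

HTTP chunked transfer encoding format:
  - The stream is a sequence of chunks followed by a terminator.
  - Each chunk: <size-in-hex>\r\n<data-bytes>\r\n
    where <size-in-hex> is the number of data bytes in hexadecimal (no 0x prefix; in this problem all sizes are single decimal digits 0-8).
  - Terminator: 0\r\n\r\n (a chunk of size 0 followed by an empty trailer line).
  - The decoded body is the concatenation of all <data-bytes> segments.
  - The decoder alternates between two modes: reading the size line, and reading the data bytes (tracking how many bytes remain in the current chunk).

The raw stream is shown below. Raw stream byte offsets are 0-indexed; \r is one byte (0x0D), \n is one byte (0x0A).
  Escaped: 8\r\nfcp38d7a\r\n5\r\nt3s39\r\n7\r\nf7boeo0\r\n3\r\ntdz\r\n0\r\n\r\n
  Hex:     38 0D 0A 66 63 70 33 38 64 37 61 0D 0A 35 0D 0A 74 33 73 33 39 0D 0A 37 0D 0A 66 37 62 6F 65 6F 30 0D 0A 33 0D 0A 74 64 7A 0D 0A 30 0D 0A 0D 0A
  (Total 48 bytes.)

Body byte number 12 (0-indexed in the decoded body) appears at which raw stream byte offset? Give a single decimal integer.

Chunk 1: stream[0..1]='8' size=0x8=8, data at stream[3..11]='fcp38d7a' -> body[0..8], body so far='fcp38d7a'
Chunk 2: stream[13..14]='5' size=0x5=5, data at stream[16..21]='t3s39' -> body[8..13], body so far='fcp38d7at3s39'
Chunk 3: stream[23..24]='7' size=0x7=7, data at stream[26..33]='f7boeo0' -> body[13..20], body so far='fcp38d7at3s39f7boeo0'
Chunk 4: stream[35..36]='3' size=0x3=3, data at stream[38..41]='tdz' -> body[20..23], body so far='fcp38d7at3s39f7boeo0tdz'
Chunk 5: stream[43..44]='0' size=0 (terminator). Final body='fcp38d7at3s39f7boeo0tdz' (23 bytes)
Body byte 12 at stream offset 20

Answer: 20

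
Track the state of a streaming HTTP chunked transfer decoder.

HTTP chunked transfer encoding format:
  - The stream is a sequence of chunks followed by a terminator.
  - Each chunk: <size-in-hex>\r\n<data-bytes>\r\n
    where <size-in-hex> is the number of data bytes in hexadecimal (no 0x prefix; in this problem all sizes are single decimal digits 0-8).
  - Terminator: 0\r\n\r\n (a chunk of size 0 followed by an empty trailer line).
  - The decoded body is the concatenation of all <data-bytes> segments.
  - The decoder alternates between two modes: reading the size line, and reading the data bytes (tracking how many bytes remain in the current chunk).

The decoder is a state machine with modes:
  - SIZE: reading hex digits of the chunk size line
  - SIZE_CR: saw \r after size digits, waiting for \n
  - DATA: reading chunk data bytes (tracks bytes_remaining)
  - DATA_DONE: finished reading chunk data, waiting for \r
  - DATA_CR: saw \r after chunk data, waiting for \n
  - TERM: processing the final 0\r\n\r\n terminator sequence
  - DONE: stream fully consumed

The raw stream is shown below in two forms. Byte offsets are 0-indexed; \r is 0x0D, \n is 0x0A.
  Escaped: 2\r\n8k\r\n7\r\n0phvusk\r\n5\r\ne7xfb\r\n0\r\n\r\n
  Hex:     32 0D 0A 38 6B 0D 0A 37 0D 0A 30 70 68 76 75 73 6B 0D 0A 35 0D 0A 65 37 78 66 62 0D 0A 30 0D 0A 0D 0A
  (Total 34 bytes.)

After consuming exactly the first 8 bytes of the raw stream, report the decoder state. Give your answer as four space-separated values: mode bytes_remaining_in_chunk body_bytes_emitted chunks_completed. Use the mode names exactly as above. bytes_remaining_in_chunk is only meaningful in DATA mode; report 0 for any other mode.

Answer: SIZE 0 2 1

Derivation:
Byte 0 = '2': mode=SIZE remaining=0 emitted=0 chunks_done=0
Byte 1 = 0x0D: mode=SIZE_CR remaining=0 emitted=0 chunks_done=0
Byte 2 = 0x0A: mode=DATA remaining=2 emitted=0 chunks_done=0
Byte 3 = '8': mode=DATA remaining=1 emitted=1 chunks_done=0
Byte 4 = 'k': mode=DATA_DONE remaining=0 emitted=2 chunks_done=0
Byte 5 = 0x0D: mode=DATA_CR remaining=0 emitted=2 chunks_done=0
Byte 6 = 0x0A: mode=SIZE remaining=0 emitted=2 chunks_done=1
Byte 7 = '7': mode=SIZE remaining=0 emitted=2 chunks_done=1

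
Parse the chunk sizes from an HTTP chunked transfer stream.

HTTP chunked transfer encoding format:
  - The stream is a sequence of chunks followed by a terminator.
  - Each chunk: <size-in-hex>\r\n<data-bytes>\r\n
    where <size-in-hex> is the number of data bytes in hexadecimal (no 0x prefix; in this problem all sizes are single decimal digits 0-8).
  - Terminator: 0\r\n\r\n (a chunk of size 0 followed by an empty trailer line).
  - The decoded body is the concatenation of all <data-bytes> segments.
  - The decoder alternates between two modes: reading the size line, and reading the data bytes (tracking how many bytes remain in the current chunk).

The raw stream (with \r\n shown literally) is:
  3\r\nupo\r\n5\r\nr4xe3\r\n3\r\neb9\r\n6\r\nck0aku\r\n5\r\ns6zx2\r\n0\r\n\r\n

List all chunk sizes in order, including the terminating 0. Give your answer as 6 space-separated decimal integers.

Chunk 1: stream[0..1]='3' size=0x3=3, data at stream[3..6]='upo' -> body[0..3], body so far='upo'
Chunk 2: stream[8..9]='5' size=0x5=5, data at stream[11..16]='r4xe3' -> body[3..8], body so far='upor4xe3'
Chunk 3: stream[18..19]='3' size=0x3=3, data at stream[21..24]='eb9' -> body[8..11], body so far='upor4xe3eb9'
Chunk 4: stream[26..27]='6' size=0x6=6, data at stream[29..35]='ck0aku' -> body[11..17], body so far='upor4xe3eb9ck0aku'
Chunk 5: stream[37..38]='5' size=0x5=5, data at stream[40..45]='s6zx2' -> body[17..22], body so far='upor4xe3eb9ck0akus6zx2'
Chunk 6: stream[47..48]='0' size=0 (terminator). Final body='upor4xe3eb9ck0akus6zx2' (22 bytes)

Answer: 3 5 3 6 5 0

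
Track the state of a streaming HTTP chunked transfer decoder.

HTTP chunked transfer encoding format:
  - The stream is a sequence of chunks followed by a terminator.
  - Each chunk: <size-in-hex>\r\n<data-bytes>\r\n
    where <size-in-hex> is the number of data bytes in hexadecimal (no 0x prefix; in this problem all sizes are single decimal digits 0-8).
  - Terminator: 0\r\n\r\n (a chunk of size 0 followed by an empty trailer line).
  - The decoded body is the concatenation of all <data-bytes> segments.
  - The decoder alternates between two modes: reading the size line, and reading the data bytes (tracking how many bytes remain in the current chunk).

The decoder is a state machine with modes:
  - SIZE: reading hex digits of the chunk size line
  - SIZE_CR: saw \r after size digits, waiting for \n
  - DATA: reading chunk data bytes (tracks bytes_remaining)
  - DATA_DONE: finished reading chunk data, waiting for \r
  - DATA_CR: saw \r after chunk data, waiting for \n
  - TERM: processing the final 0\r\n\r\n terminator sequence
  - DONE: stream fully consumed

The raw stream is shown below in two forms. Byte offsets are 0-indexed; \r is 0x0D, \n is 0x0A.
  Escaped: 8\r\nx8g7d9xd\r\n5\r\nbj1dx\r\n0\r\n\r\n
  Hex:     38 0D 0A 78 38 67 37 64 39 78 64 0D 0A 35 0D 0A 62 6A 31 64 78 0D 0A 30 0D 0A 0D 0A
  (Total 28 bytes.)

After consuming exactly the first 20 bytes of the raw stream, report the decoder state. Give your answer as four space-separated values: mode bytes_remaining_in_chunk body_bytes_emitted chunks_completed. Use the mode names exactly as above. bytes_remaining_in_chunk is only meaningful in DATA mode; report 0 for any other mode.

Answer: DATA 1 12 1

Derivation:
Byte 0 = '8': mode=SIZE remaining=0 emitted=0 chunks_done=0
Byte 1 = 0x0D: mode=SIZE_CR remaining=0 emitted=0 chunks_done=0
Byte 2 = 0x0A: mode=DATA remaining=8 emitted=0 chunks_done=0
Byte 3 = 'x': mode=DATA remaining=7 emitted=1 chunks_done=0
Byte 4 = '8': mode=DATA remaining=6 emitted=2 chunks_done=0
Byte 5 = 'g': mode=DATA remaining=5 emitted=3 chunks_done=0
Byte 6 = '7': mode=DATA remaining=4 emitted=4 chunks_done=0
Byte 7 = 'd': mode=DATA remaining=3 emitted=5 chunks_done=0
Byte 8 = '9': mode=DATA remaining=2 emitted=6 chunks_done=0
Byte 9 = 'x': mode=DATA remaining=1 emitted=7 chunks_done=0
Byte 10 = 'd': mode=DATA_DONE remaining=0 emitted=8 chunks_done=0
Byte 11 = 0x0D: mode=DATA_CR remaining=0 emitted=8 chunks_done=0
Byte 12 = 0x0A: mode=SIZE remaining=0 emitted=8 chunks_done=1
Byte 13 = '5': mode=SIZE remaining=0 emitted=8 chunks_done=1
Byte 14 = 0x0D: mode=SIZE_CR remaining=0 emitted=8 chunks_done=1
Byte 15 = 0x0A: mode=DATA remaining=5 emitted=8 chunks_done=1
Byte 16 = 'b': mode=DATA remaining=4 emitted=9 chunks_done=1
Byte 17 = 'j': mode=DATA remaining=3 emitted=10 chunks_done=1
Byte 18 = '1': mode=DATA remaining=2 emitted=11 chunks_done=1
Byte 19 = 'd': mode=DATA remaining=1 emitted=12 chunks_done=1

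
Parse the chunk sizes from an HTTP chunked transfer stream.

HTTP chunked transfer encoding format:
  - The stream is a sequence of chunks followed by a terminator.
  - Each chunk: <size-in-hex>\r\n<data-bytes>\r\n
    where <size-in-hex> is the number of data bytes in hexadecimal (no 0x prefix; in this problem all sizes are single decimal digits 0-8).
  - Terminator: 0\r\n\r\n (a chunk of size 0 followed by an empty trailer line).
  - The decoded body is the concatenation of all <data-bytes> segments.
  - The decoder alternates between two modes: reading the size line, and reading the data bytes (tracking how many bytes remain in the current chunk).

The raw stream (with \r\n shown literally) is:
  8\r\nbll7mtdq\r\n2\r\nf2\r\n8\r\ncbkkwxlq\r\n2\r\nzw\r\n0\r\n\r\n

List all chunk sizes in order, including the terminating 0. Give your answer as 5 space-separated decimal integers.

Chunk 1: stream[0..1]='8' size=0x8=8, data at stream[3..11]='bll7mtdq' -> body[0..8], body so far='bll7mtdq'
Chunk 2: stream[13..14]='2' size=0x2=2, data at stream[16..18]='f2' -> body[8..10], body so far='bll7mtdqf2'
Chunk 3: stream[20..21]='8' size=0x8=8, data at stream[23..31]='cbkkwxlq' -> body[10..18], body so far='bll7mtdqf2cbkkwxlq'
Chunk 4: stream[33..34]='2' size=0x2=2, data at stream[36..38]='zw' -> body[18..20], body so far='bll7mtdqf2cbkkwxlqzw'
Chunk 5: stream[40..41]='0' size=0 (terminator). Final body='bll7mtdqf2cbkkwxlqzw' (20 bytes)

Answer: 8 2 8 2 0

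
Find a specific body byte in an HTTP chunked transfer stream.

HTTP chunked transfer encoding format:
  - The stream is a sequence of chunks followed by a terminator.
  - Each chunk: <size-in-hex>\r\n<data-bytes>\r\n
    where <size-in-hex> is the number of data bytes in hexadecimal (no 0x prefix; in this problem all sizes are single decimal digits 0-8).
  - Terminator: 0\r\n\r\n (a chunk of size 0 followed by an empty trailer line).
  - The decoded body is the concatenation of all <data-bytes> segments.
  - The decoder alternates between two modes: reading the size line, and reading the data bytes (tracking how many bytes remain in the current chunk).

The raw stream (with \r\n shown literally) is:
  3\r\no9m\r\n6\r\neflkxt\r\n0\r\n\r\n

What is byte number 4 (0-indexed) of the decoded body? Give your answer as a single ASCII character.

Answer: f

Derivation:
Chunk 1: stream[0..1]='3' size=0x3=3, data at stream[3..6]='o9m' -> body[0..3], body so far='o9m'
Chunk 2: stream[8..9]='6' size=0x6=6, data at stream[11..17]='eflkxt' -> body[3..9], body so far='o9meflkxt'
Chunk 3: stream[19..20]='0' size=0 (terminator). Final body='o9meflkxt' (9 bytes)
Body byte 4 = 'f'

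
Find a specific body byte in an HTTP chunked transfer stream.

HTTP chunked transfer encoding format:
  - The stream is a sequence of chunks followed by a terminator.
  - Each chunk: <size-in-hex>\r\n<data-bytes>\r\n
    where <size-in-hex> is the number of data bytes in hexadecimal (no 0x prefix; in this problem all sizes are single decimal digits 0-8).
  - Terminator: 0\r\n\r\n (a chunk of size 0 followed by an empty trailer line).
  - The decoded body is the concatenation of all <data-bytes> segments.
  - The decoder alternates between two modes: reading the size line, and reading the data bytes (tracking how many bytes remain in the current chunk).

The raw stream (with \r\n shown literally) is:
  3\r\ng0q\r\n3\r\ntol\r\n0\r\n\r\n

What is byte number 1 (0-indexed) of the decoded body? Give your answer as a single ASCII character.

Chunk 1: stream[0..1]='3' size=0x3=3, data at stream[3..6]='g0q' -> body[0..3], body so far='g0q'
Chunk 2: stream[8..9]='3' size=0x3=3, data at stream[11..14]='tol' -> body[3..6], body so far='g0qtol'
Chunk 3: stream[16..17]='0' size=0 (terminator). Final body='g0qtol' (6 bytes)
Body byte 1 = '0'

Answer: 0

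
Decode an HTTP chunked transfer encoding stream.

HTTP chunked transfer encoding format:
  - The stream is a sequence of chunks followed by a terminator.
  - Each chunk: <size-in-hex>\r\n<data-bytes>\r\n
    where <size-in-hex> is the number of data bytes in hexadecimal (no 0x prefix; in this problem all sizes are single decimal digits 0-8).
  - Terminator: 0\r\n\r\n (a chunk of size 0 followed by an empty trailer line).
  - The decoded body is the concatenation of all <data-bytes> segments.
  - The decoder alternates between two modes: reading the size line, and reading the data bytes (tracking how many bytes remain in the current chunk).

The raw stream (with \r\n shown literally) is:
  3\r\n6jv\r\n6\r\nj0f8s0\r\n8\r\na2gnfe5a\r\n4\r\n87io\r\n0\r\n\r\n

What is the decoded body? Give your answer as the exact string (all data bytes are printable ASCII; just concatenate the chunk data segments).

Chunk 1: stream[0..1]='3' size=0x3=3, data at stream[3..6]='6jv' -> body[0..3], body so far='6jv'
Chunk 2: stream[8..9]='6' size=0x6=6, data at stream[11..17]='j0f8s0' -> body[3..9], body so far='6jvj0f8s0'
Chunk 3: stream[19..20]='8' size=0x8=8, data at stream[22..30]='a2gnfe5a' -> body[9..17], body so far='6jvj0f8s0a2gnfe5a'
Chunk 4: stream[32..33]='4' size=0x4=4, data at stream[35..39]='87io' -> body[17..21], body so far='6jvj0f8s0a2gnfe5a87io'
Chunk 5: stream[41..42]='0' size=0 (terminator). Final body='6jvj0f8s0a2gnfe5a87io' (21 bytes)

Answer: 6jvj0f8s0a2gnfe5a87io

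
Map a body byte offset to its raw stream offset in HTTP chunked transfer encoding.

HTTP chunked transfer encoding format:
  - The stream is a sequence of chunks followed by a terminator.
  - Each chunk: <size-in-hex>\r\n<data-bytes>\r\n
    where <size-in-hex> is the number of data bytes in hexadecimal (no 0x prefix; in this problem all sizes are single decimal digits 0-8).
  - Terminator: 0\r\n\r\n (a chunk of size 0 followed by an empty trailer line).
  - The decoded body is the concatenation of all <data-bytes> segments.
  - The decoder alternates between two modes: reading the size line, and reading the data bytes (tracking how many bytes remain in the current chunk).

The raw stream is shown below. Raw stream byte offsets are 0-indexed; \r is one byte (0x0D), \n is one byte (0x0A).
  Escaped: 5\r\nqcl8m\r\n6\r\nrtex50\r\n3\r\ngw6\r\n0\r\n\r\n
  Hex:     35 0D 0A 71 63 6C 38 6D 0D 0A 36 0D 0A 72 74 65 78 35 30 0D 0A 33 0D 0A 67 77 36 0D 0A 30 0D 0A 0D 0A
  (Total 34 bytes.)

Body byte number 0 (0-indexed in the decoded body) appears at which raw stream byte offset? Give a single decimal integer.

Chunk 1: stream[0..1]='5' size=0x5=5, data at stream[3..8]='qcl8m' -> body[0..5], body so far='qcl8m'
Chunk 2: stream[10..11]='6' size=0x6=6, data at stream[13..19]='rtex50' -> body[5..11], body so far='qcl8mrtex50'
Chunk 3: stream[21..22]='3' size=0x3=3, data at stream[24..27]='gw6' -> body[11..14], body so far='qcl8mrtex50gw6'
Chunk 4: stream[29..30]='0' size=0 (terminator). Final body='qcl8mrtex50gw6' (14 bytes)
Body byte 0 at stream offset 3

Answer: 3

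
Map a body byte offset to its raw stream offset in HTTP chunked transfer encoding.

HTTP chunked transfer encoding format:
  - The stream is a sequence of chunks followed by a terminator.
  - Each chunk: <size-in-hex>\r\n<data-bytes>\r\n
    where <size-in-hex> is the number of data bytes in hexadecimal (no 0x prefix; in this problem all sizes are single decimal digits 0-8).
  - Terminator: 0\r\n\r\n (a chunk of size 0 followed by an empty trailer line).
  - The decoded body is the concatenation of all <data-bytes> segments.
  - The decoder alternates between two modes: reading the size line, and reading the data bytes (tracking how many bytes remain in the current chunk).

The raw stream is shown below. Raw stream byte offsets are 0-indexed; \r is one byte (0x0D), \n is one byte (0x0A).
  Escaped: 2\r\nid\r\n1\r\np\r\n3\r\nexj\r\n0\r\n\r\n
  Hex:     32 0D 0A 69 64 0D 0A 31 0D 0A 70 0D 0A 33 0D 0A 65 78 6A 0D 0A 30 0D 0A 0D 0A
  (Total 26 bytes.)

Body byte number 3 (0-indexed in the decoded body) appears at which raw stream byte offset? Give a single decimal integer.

Chunk 1: stream[0..1]='2' size=0x2=2, data at stream[3..5]='id' -> body[0..2], body so far='id'
Chunk 2: stream[7..8]='1' size=0x1=1, data at stream[10..11]='p' -> body[2..3], body so far='idp'
Chunk 3: stream[13..14]='3' size=0x3=3, data at stream[16..19]='exj' -> body[3..6], body so far='idpexj'
Chunk 4: stream[21..22]='0' size=0 (terminator). Final body='idpexj' (6 bytes)
Body byte 3 at stream offset 16

Answer: 16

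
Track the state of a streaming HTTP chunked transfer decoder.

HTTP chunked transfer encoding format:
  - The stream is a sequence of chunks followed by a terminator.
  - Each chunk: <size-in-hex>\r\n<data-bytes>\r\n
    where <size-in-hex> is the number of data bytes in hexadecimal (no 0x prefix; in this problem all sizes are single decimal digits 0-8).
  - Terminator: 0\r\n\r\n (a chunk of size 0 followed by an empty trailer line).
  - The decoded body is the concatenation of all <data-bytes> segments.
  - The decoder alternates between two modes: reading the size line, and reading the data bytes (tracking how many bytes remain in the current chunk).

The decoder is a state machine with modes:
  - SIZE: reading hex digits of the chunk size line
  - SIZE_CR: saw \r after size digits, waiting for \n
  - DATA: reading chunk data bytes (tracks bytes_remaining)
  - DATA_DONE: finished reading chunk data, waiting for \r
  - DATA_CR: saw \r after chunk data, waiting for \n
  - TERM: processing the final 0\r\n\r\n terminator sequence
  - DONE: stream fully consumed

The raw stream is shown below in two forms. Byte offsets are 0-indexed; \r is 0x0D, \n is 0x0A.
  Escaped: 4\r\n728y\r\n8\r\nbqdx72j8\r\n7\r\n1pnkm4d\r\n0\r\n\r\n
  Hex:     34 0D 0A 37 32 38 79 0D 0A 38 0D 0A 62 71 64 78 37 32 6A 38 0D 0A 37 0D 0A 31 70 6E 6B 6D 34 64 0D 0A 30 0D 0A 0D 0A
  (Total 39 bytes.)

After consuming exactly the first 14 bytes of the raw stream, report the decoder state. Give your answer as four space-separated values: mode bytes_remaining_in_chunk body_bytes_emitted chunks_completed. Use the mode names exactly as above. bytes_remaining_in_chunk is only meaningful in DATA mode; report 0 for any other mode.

Byte 0 = '4': mode=SIZE remaining=0 emitted=0 chunks_done=0
Byte 1 = 0x0D: mode=SIZE_CR remaining=0 emitted=0 chunks_done=0
Byte 2 = 0x0A: mode=DATA remaining=4 emitted=0 chunks_done=0
Byte 3 = '7': mode=DATA remaining=3 emitted=1 chunks_done=0
Byte 4 = '2': mode=DATA remaining=2 emitted=2 chunks_done=0
Byte 5 = '8': mode=DATA remaining=1 emitted=3 chunks_done=0
Byte 6 = 'y': mode=DATA_DONE remaining=0 emitted=4 chunks_done=0
Byte 7 = 0x0D: mode=DATA_CR remaining=0 emitted=4 chunks_done=0
Byte 8 = 0x0A: mode=SIZE remaining=0 emitted=4 chunks_done=1
Byte 9 = '8': mode=SIZE remaining=0 emitted=4 chunks_done=1
Byte 10 = 0x0D: mode=SIZE_CR remaining=0 emitted=4 chunks_done=1
Byte 11 = 0x0A: mode=DATA remaining=8 emitted=4 chunks_done=1
Byte 12 = 'b': mode=DATA remaining=7 emitted=5 chunks_done=1
Byte 13 = 'q': mode=DATA remaining=6 emitted=6 chunks_done=1

Answer: DATA 6 6 1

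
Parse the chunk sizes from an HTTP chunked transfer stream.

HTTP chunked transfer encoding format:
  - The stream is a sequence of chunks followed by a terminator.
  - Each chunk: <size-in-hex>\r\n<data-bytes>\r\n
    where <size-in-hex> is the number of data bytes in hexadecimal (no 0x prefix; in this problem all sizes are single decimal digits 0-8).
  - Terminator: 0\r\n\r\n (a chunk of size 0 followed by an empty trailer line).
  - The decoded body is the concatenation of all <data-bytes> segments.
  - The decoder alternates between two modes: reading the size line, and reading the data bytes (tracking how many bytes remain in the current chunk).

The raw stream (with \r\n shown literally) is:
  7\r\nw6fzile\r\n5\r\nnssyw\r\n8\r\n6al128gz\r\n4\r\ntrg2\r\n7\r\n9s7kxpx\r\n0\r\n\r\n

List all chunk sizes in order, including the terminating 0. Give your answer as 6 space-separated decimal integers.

Answer: 7 5 8 4 7 0

Derivation:
Chunk 1: stream[0..1]='7' size=0x7=7, data at stream[3..10]='w6fzile' -> body[0..7], body so far='w6fzile'
Chunk 2: stream[12..13]='5' size=0x5=5, data at stream[15..20]='nssyw' -> body[7..12], body so far='w6fzilenssyw'
Chunk 3: stream[22..23]='8' size=0x8=8, data at stream[25..33]='6al128gz' -> body[12..20], body so far='w6fzilenssyw6al128gz'
Chunk 4: stream[35..36]='4' size=0x4=4, data at stream[38..42]='trg2' -> body[20..24], body so far='w6fzilenssyw6al128gztrg2'
Chunk 5: stream[44..45]='7' size=0x7=7, data at stream[47..54]='9s7kxpx' -> body[24..31], body so far='w6fzilenssyw6al128gztrg29s7kxpx'
Chunk 6: stream[56..57]='0' size=0 (terminator). Final body='w6fzilenssyw6al128gztrg29s7kxpx' (31 bytes)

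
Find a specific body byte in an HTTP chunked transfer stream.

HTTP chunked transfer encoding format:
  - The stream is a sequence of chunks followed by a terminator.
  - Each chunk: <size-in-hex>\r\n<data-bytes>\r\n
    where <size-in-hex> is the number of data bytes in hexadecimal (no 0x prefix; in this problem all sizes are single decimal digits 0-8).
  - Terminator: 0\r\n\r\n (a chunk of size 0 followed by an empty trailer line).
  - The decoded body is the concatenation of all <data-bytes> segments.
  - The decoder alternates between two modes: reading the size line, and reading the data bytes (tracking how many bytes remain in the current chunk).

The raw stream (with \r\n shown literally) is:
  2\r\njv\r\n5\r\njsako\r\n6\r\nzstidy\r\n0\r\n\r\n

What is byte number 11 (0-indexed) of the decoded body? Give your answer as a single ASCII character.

Answer: d

Derivation:
Chunk 1: stream[0..1]='2' size=0x2=2, data at stream[3..5]='jv' -> body[0..2], body so far='jv'
Chunk 2: stream[7..8]='5' size=0x5=5, data at stream[10..15]='jsako' -> body[2..7], body so far='jvjsako'
Chunk 3: stream[17..18]='6' size=0x6=6, data at stream[20..26]='zstidy' -> body[7..13], body so far='jvjsakozstidy'
Chunk 4: stream[28..29]='0' size=0 (terminator). Final body='jvjsakozstidy' (13 bytes)
Body byte 11 = 'd'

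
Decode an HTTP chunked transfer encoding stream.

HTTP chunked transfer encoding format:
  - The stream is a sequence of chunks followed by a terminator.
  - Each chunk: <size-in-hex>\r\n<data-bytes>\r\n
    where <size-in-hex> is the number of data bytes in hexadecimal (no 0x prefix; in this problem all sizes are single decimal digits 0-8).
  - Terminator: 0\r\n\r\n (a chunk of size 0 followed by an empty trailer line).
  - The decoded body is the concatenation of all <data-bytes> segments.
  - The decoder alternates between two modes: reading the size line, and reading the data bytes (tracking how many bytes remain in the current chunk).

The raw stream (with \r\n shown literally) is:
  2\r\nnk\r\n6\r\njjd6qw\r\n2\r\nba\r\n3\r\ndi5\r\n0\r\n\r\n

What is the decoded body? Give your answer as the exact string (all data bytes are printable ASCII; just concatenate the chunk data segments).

Answer: nkjjd6qwbadi5

Derivation:
Chunk 1: stream[0..1]='2' size=0x2=2, data at stream[3..5]='nk' -> body[0..2], body so far='nk'
Chunk 2: stream[7..8]='6' size=0x6=6, data at stream[10..16]='jjd6qw' -> body[2..8], body so far='nkjjd6qw'
Chunk 3: stream[18..19]='2' size=0x2=2, data at stream[21..23]='ba' -> body[8..10], body so far='nkjjd6qwba'
Chunk 4: stream[25..26]='3' size=0x3=3, data at stream[28..31]='di5' -> body[10..13], body so far='nkjjd6qwbadi5'
Chunk 5: stream[33..34]='0' size=0 (terminator). Final body='nkjjd6qwbadi5' (13 bytes)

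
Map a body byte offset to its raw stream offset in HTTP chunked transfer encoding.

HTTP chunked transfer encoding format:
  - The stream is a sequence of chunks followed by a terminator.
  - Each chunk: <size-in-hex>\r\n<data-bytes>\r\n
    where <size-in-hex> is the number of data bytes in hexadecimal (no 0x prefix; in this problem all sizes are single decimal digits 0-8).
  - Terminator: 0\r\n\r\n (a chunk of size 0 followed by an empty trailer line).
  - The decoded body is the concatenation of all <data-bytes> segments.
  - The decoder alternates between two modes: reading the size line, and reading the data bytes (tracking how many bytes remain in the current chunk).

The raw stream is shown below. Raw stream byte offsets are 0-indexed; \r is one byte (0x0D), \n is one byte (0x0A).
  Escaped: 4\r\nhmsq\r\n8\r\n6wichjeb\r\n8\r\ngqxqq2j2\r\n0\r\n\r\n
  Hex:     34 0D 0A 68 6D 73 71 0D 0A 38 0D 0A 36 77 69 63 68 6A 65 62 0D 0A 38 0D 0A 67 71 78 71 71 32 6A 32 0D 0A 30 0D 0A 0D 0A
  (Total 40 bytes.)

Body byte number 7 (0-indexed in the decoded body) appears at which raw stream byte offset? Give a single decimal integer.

Answer: 15

Derivation:
Chunk 1: stream[0..1]='4' size=0x4=4, data at stream[3..7]='hmsq' -> body[0..4], body so far='hmsq'
Chunk 2: stream[9..10]='8' size=0x8=8, data at stream[12..20]='6wichjeb' -> body[4..12], body so far='hmsq6wichjeb'
Chunk 3: stream[22..23]='8' size=0x8=8, data at stream[25..33]='gqxqq2j2' -> body[12..20], body so far='hmsq6wichjebgqxqq2j2'
Chunk 4: stream[35..36]='0' size=0 (terminator). Final body='hmsq6wichjebgqxqq2j2' (20 bytes)
Body byte 7 at stream offset 15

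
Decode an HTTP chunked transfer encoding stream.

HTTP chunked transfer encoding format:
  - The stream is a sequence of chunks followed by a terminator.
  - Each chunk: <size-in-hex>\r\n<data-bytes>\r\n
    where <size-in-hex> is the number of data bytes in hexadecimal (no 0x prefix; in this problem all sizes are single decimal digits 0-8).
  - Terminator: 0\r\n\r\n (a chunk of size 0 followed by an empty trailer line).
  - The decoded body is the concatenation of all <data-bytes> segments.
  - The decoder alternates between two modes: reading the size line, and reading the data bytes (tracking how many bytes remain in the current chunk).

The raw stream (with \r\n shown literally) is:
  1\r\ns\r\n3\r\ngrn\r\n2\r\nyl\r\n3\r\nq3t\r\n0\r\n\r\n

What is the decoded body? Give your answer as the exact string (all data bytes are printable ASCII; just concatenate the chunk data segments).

Answer: sgrnylq3t

Derivation:
Chunk 1: stream[0..1]='1' size=0x1=1, data at stream[3..4]='s' -> body[0..1], body so far='s'
Chunk 2: stream[6..7]='3' size=0x3=3, data at stream[9..12]='grn' -> body[1..4], body so far='sgrn'
Chunk 3: stream[14..15]='2' size=0x2=2, data at stream[17..19]='yl' -> body[4..6], body so far='sgrnyl'
Chunk 4: stream[21..22]='3' size=0x3=3, data at stream[24..27]='q3t' -> body[6..9], body so far='sgrnylq3t'
Chunk 5: stream[29..30]='0' size=0 (terminator). Final body='sgrnylq3t' (9 bytes)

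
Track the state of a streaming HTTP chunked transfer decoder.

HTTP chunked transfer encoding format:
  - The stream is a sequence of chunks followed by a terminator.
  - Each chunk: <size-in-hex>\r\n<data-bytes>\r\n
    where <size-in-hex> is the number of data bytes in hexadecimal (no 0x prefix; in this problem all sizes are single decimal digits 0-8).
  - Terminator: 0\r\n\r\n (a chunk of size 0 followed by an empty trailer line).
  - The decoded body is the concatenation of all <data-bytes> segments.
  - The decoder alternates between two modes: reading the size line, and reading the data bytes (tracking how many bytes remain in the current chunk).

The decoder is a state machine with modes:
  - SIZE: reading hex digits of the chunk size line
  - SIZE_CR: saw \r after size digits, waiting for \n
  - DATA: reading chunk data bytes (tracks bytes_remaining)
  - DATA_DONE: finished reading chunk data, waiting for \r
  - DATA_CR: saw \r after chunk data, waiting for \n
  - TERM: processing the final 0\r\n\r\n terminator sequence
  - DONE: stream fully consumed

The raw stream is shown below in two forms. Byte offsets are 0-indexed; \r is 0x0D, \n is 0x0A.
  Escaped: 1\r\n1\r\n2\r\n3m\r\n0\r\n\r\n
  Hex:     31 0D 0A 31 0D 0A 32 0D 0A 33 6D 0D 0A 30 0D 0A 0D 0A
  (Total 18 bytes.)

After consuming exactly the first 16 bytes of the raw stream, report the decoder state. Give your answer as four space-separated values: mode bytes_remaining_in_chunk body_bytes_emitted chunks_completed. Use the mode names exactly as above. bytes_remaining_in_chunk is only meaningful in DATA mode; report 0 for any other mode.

Answer: TERM 0 3 2

Derivation:
Byte 0 = '1': mode=SIZE remaining=0 emitted=0 chunks_done=0
Byte 1 = 0x0D: mode=SIZE_CR remaining=0 emitted=0 chunks_done=0
Byte 2 = 0x0A: mode=DATA remaining=1 emitted=0 chunks_done=0
Byte 3 = '1': mode=DATA_DONE remaining=0 emitted=1 chunks_done=0
Byte 4 = 0x0D: mode=DATA_CR remaining=0 emitted=1 chunks_done=0
Byte 5 = 0x0A: mode=SIZE remaining=0 emitted=1 chunks_done=1
Byte 6 = '2': mode=SIZE remaining=0 emitted=1 chunks_done=1
Byte 7 = 0x0D: mode=SIZE_CR remaining=0 emitted=1 chunks_done=1
Byte 8 = 0x0A: mode=DATA remaining=2 emitted=1 chunks_done=1
Byte 9 = '3': mode=DATA remaining=1 emitted=2 chunks_done=1
Byte 10 = 'm': mode=DATA_DONE remaining=0 emitted=3 chunks_done=1
Byte 11 = 0x0D: mode=DATA_CR remaining=0 emitted=3 chunks_done=1
Byte 12 = 0x0A: mode=SIZE remaining=0 emitted=3 chunks_done=2
Byte 13 = '0': mode=SIZE remaining=0 emitted=3 chunks_done=2
Byte 14 = 0x0D: mode=SIZE_CR remaining=0 emitted=3 chunks_done=2
Byte 15 = 0x0A: mode=TERM remaining=0 emitted=3 chunks_done=2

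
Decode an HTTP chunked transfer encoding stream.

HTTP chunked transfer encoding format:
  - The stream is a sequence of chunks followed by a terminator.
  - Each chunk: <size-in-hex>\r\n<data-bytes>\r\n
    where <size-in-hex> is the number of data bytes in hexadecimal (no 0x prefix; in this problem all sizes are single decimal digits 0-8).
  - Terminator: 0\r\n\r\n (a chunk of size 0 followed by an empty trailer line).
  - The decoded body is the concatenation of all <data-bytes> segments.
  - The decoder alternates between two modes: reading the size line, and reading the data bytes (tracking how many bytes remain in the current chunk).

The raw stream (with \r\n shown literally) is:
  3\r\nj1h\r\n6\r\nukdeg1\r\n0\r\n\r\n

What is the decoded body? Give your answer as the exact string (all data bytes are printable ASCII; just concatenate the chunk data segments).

Answer: j1hukdeg1

Derivation:
Chunk 1: stream[0..1]='3' size=0x3=3, data at stream[3..6]='j1h' -> body[0..3], body so far='j1h'
Chunk 2: stream[8..9]='6' size=0x6=6, data at stream[11..17]='ukdeg1' -> body[3..9], body so far='j1hukdeg1'
Chunk 3: stream[19..20]='0' size=0 (terminator). Final body='j1hukdeg1' (9 bytes)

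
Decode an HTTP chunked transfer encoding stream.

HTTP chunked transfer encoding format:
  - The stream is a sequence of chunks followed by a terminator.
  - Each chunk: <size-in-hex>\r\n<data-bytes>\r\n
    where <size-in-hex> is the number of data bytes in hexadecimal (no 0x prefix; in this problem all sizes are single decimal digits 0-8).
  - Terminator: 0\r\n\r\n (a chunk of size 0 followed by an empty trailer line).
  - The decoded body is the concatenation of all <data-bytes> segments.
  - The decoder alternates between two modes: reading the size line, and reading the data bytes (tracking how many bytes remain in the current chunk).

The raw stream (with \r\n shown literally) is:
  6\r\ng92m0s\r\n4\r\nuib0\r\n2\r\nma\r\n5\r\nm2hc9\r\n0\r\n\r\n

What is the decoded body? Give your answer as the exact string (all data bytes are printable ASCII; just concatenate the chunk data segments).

Chunk 1: stream[0..1]='6' size=0x6=6, data at stream[3..9]='g92m0s' -> body[0..6], body so far='g92m0s'
Chunk 2: stream[11..12]='4' size=0x4=4, data at stream[14..18]='uib0' -> body[6..10], body so far='g92m0suib0'
Chunk 3: stream[20..21]='2' size=0x2=2, data at stream[23..25]='ma' -> body[10..12], body so far='g92m0suib0ma'
Chunk 4: stream[27..28]='5' size=0x5=5, data at stream[30..35]='m2hc9' -> body[12..17], body so far='g92m0suib0mam2hc9'
Chunk 5: stream[37..38]='0' size=0 (terminator). Final body='g92m0suib0mam2hc9' (17 bytes)

Answer: g92m0suib0mam2hc9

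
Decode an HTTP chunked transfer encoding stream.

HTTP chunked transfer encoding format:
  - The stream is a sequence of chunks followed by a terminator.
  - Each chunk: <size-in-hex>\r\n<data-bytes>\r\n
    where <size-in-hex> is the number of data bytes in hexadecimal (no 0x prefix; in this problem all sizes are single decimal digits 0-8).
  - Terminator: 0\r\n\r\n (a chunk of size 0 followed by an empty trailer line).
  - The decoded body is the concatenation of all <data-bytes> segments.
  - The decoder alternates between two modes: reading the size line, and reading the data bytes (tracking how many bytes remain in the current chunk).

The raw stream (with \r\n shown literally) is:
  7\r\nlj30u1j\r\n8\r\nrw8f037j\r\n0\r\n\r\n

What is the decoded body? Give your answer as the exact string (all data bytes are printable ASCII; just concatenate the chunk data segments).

Chunk 1: stream[0..1]='7' size=0x7=7, data at stream[3..10]='lj30u1j' -> body[0..7], body so far='lj30u1j'
Chunk 2: stream[12..13]='8' size=0x8=8, data at stream[15..23]='rw8f037j' -> body[7..15], body so far='lj30u1jrw8f037j'
Chunk 3: stream[25..26]='0' size=0 (terminator). Final body='lj30u1jrw8f037j' (15 bytes)

Answer: lj30u1jrw8f037j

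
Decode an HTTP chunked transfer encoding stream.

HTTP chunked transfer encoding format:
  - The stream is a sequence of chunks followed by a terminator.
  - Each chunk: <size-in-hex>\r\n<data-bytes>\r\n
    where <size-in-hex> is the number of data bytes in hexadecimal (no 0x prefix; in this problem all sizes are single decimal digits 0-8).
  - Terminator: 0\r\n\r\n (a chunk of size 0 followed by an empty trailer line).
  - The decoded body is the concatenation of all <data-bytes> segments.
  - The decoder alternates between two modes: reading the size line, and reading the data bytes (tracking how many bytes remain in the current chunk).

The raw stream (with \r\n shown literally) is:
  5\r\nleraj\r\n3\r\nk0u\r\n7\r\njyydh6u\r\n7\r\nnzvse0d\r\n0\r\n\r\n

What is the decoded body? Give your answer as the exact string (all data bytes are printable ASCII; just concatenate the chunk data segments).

Chunk 1: stream[0..1]='5' size=0x5=5, data at stream[3..8]='leraj' -> body[0..5], body so far='leraj'
Chunk 2: stream[10..11]='3' size=0x3=3, data at stream[13..16]='k0u' -> body[5..8], body so far='lerajk0u'
Chunk 3: stream[18..19]='7' size=0x7=7, data at stream[21..28]='jyydh6u' -> body[8..15], body so far='lerajk0ujyydh6u'
Chunk 4: stream[30..31]='7' size=0x7=7, data at stream[33..40]='nzvse0d' -> body[15..22], body so far='lerajk0ujyydh6unzvse0d'
Chunk 5: stream[42..43]='0' size=0 (terminator). Final body='lerajk0ujyydh6unzvse0d' (22 bytes)

Answer: lerajk0ujyydh6unzvse0d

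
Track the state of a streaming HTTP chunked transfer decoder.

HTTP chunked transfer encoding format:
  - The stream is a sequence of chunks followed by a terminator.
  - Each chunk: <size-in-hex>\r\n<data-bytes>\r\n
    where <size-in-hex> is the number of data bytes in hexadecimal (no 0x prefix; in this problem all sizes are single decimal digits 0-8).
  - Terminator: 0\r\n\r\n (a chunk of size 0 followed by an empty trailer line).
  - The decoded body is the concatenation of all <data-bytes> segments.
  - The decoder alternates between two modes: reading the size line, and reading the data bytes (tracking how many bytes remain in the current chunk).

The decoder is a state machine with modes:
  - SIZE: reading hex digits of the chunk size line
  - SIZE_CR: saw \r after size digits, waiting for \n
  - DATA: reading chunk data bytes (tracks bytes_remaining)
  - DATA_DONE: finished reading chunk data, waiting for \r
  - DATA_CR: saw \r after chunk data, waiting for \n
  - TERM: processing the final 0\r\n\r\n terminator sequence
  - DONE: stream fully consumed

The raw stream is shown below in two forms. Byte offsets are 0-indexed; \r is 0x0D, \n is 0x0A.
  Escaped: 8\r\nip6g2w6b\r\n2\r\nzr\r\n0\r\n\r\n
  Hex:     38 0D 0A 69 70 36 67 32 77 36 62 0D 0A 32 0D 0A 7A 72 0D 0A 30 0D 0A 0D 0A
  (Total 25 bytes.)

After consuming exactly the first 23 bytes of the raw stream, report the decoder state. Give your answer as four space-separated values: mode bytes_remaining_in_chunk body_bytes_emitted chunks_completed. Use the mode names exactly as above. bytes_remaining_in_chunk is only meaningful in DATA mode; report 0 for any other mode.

Answer: TERM 0 10 2

Derivation:
Byte 0 = '8': mode=SIZE remaining=0 emitted=0 chunks_done=0
Byte 1 = 0x0D: mode=SIZE_CR remaining=0 emitted=0 chunks_done=0
Byte 2 = 0x0A: mode=DATA remaining=8 emitted=0 chunks_done=0
Byte 3 = 'i': mode=DATA remaining=7 emitted=1 chunks_done=0
Byte 4 = 'p': mode=DATA remaining=6 emitted=2 chunks_done=0
Byte 5 = '6': mode=DATA remaining=5 emitted=3 chunks_done=0
Byte 6 = 'g': mode=DATA remaining=4 emitted=4 chunks_done=0
Byte 7 = '2': mode=DATA remaining=3 emitted=5 chunks_done=0
Byte 8 = 'w': mode=DATA remaining=2 emitted=6 chunks_done=0
Byte 9 = '6': mode=DATA remaining=1 emitted=7 chunks_done=0
Byte 10 = 'b': mode=DATA_DONE remaining=0 emitted=8 chunks_done=0
Byte 11 = 0x0D: mode=DATA_CR remaining=0 emitted=8 chunks_done=0
Byte 12 = 0x0A: mode=SIZE remaining=0 emitted=8 chunks_done=1
Byte 13 = '2': mode=SIZE remaining=0 emitted=8 chunks_done=1
Byte 14 = 0x0D: mode=SIZE_CR remaining=0 emitted=8 chunks_done=1
Byte 15 = 0x0A: mode=DATA remaining=2 emitted=8 chunks_done=1
Byte 16 = 'z': mode=DATA remaining=1 emitted=9 chunks_done=1
Byte 17 = 'r': mode=DATA_DONE remaining=0 emitted=10 chunks_done=1
Byte 18 = 0x0D: mode=DATA_CR remaining=0 emitted=10 chunks_done=1
Byte 19 = 0x0A: mode=SIZE remaining=0 emitted=10 chunks_done=2
Byte 20 = '0': mode=SIZE remaining=0 emitted=10 chunks_done=2
Byte 21 = 0x0D: mode=SIZE_CR remaining=0 emitted=10 chunks_done=2
Byte 22 = 0x0A: mode=TERM remaining=0 emitted=10 chunks_done=2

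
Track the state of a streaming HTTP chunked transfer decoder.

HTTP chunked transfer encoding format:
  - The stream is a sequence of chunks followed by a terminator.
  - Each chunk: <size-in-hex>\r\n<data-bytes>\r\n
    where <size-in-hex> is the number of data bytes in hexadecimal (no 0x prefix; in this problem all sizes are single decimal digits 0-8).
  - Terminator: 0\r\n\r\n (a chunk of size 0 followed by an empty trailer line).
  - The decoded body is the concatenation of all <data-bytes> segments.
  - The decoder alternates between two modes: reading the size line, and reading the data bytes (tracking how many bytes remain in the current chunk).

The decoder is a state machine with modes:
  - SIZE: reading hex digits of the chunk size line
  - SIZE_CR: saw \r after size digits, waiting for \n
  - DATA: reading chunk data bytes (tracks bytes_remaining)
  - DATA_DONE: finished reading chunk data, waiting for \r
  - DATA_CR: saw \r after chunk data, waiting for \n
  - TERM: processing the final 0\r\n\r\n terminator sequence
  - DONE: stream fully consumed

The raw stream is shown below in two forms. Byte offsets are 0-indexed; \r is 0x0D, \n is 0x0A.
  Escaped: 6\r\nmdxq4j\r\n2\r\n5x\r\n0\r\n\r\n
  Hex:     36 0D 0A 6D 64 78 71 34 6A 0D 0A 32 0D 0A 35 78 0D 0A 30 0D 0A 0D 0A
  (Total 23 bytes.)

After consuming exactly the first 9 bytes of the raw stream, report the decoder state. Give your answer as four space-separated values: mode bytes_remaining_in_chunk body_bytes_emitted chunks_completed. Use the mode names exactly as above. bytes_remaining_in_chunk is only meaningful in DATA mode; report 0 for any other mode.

Byte 0 = '6': mode=SIZE remaining=0 emitted=0 chunks_done=0
Byte 1 = 0x0D: mode=SIZE_CR remaining=0 emitted=0 chunks_done=0
Byte 2 = 0x0A: mode=DATA remaining=6 emitted=0 chunks_done=0
Byte 3 = 'm': mode=DATA remaining=5 emitted=1 chunks_done=0
Byte 4 = 'd': mode=DATA remaining=4 emitted=2 chunks_done=0
Byte 5 = 'x': mode=DATA remaining=3 emitted=3 chunks_done=0
Byte 6 = 'q': mode=DATA remaining=2 emitted=4 chunks_done=0
Byte 7 = '4': mode=DATA remaining=1 emitted=5 chunks_done=0
Byte 8 = 'j': mode=DATA_DONE remaining=0 emitted=6 chunks_done=0

Answer: DATA_DONE 0 6 0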